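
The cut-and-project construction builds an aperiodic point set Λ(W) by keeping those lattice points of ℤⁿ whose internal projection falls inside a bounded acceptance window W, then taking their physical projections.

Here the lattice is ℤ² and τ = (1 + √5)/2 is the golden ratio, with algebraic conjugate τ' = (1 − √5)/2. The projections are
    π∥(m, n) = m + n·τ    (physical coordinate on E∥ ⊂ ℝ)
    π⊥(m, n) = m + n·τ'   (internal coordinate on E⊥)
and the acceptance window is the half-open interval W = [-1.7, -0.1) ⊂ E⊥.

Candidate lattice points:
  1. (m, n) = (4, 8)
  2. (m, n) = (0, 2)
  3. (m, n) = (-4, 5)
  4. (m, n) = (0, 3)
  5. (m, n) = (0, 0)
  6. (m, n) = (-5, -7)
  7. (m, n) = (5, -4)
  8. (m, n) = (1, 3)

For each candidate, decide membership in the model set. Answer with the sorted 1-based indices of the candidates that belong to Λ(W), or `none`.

Compute τ' = (1−√5)/2 = -0.618034, so π⊥(m,n) = m -0.618034·n.
candidate 1: (m,n)=(4,8) → π∥ = 4+8·τ ≈ 16.944272, π⊥ = 4+8·τ' ≈ -0.944272 ∈ [-1.7, -0.1) ⇒ IN Λ
candidate 2: (m,n)=(0,2) → π∥ = 0+2·τ ≈ 3.236068, π⊥ = 0+2·τ' ≈ -1.236068 ∈ [-1.7, -0.1) ⇒ IN Λ
candidate 3: (m,n)=(-4,5) → π∥ = -4+5·τ ≈ 4.090170, π⊥ = -4+5·τ' ≈ -7.090170 ∉ [-1.7, -0.1) ⇒ out
candidate 4: (m,n)=(0,3) → π∥ = 0+3·τ ≈ 4.854102, π⊥ = 0+3·τ' ≈ -1.854102 ∉ [-1.7, -0.1) ⇒ out
candidate 5: (m,n)=(0,0) → π∥ = 0+0·τ ≈ 0.000000, π⊥ = 0+0·τ' ≈ 0.000000 ∉ [-1.7, -0.1) ⇒ out
candidate 6: (m,n)=(-5,-7) → π∥ = -5-7·τ ≈ -16.326238, π⊥ = -5-7·τ' ≈ -0.673762 ∈ [-1.7, -0.1) ⇒ IN Λ
candidate 7: (m,n)=(5,-4) → π∥ = 5-4·τ ≈ -1.472136, π⊥ = 5-4·τ' ≈ 7.472136 ∉ [-1.7, -0.1) ⇒ out
candidate 8: (m,n)=(1,3) → π∥ = 1+3·τ ≈ 5.854102, π⊥ = 1+3·τ' ≈ -0.854102 ∈ [-1.7, -0.1) ⇒ IN Λ

1, 2, 6, 8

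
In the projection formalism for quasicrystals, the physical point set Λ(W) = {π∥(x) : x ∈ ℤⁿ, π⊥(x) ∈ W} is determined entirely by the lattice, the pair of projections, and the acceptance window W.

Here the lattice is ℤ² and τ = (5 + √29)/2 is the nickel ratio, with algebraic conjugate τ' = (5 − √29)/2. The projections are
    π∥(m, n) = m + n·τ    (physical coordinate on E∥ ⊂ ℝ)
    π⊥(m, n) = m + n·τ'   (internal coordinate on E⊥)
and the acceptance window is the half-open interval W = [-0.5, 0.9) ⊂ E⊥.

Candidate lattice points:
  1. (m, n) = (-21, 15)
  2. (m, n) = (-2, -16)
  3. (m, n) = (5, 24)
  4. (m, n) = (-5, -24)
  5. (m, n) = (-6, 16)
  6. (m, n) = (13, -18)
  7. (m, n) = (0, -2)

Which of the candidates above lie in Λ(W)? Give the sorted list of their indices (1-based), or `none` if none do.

τ' = (5−√29)/2 ≈ -0.1926.
candidate 1: (m,n)=(-21,15) → π∥ = -21+15·τ ≈ 56.8887, π⊥ = -21+15·τ' ≈ -23.8887 ∉ [-0.5, 0.9) ⇒ out
candidate 2: (m,n)=(-2,-16) → π∥ = -2-16·τ ≈ -85.0813, π⊥ = -2-16·τ' ≈ 1.0813 ∉ [-0.5, 0.9) ⇒ out
candidate 3: (m,n)=(5,24) → π∥ = 5+24·τ ≈ 129.6220, π⊥ = 5+24·τ' ≈ 0.3780 ∈ [-0.5, 0.9) ⇒ IN Λ
candidate 4: (m,n)=(-5,-24) → π∥ = -5-24·τ ≈ -129.6220, π⊥ = -5-24·τ' ≈ -0.3780 ∈ [-0.5, 0.9) ⇒ IN Λ
candidate 5: (m,n)=(-6,16) → π∥ = -6+16·τ ≈ 77.0813, π⊥ = -6+16·τ' ≈ -9.0813 ∉ [-0.5, 0.9) ⇒ out
candidate 6: (m,n)=(13,-18) → π∥ = 13-18·τ ≈ -80.4665, π⊥ = 13-18·τ' ≈ 16.4665 ∉ [-0.5, 0.9) ⇒ out
candidate 7: (m,n)=(0,-2) → π∥ = 0-2·τ ≈ -10.3852, π⊥ = 0-2·τ' ≈ 0.3852 ∈ [-0.5, 0.9) ⇒ IN Λ

3, 4, 7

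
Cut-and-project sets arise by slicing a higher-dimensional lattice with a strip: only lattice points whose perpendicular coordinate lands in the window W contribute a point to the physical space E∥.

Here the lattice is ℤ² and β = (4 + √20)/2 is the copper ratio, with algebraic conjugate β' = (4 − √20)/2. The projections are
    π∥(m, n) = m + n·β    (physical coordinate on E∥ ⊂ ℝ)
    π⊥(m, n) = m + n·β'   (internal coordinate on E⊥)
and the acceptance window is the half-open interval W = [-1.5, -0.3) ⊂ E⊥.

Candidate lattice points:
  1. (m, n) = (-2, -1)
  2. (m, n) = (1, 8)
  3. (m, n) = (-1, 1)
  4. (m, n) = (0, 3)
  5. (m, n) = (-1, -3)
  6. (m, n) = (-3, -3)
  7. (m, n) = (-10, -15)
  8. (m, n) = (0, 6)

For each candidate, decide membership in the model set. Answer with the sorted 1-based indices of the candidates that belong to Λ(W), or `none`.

2, 3, 4, 8

β' = (4−√20)/2 ≈ -0.23607.
#1 (-2,-1): internal coord -2 + (-1)·β' = -1.76393; -1.76393 ∉ [-1.5, -0.3) → out
#2 (1,8): internal coord 1 + (8)·β' = -0.88854; -0.88854 ∈ [-1.5, -0.3) → IN Λ
#3 (-1,1): internal coord -1 + (1)·β' = -1.23607; -1.23607 ∈ [-1.5, -0.3) → IN Λ
#4 (0,3): internal coord 0 + (3)·β' = -0.70820; -0.70820 ∈ [-1.5, -0.3) → IN Λ
#5 (-1,-3): internal coord -1 + (-3)·β' = -0.29180; -0.29180 ∉ [-1.5, -0.3) → out
#6 (-3,-3): internal coord -3 + (-3)·β' = -2.29180; -2.29180 ∉ [-1.5, -0.3) → out
#7 (-10,-15): internal coord -10 + (-15)·β' = -6.45898; -6.45898 ∉ [-1.5, -0.3) → out
#8 (0,6): internal coord 0 + (6)·β' = -1.41641; -1.41641 ∈ [-1.5, -0.3) → IN Λ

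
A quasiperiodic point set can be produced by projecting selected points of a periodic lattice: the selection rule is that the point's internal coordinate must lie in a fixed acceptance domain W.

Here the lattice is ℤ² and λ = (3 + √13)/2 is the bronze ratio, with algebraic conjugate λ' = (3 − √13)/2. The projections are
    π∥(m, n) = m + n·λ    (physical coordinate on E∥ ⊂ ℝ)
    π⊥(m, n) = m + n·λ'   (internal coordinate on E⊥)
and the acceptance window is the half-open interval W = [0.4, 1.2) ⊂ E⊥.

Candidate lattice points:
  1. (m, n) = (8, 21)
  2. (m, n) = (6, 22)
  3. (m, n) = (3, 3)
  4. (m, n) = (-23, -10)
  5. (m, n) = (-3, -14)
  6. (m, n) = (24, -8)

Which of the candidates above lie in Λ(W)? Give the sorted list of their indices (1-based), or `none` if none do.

Numerically λ ≈ 3.3028 and λ' = −1/λ ≈ -0.3028.
candidate 1: (m,n)=(8,21) → π∥ = 8+21·λ ≈ 77.3583, π⊥ = 8+21·λ' ≈ 1.6417 ∉ [0.4, 1.2) ⇒ out
candidate 2: (m,n)=(6,22) → π∥ = 6+22·λ ≈ 78.6611, π⊥ = 6+22·λ' ≈ -0.6611 ∉ [0.4, 1.2) ⇒ out
candidate 3: (m,n)=(3,3) → π∥ = 3+3·λ ≈ 12.9083, π⊥ = 3+3·λ' ≈ 2.0917 ∉ [0.4, 1.2) ⇒ out
candidate 4: (m,n)=(-23,-10) → π∥ = -23-10·λ ≈ -56.0278, π⊥ = -23-10·λ' ≈ -19.9722 ∉ [0.4, 1.2) ⇒ out
candidate 5: (m,n)=(-3,-14) → π∥ = -3-14·λ ≈ -49.2389, π⊥ = -3-14·λ' ≈ 1.2389 ∉ [0.4, 1.2) ⇒ out
candidate 6: (m,n)=(24,-8) → π∥ = 24-8·λ ≈ -2.4222, π⊥ = 24-8·λ' ≈ 26.4222 ∉ [0.4, 1.2) ⇒ out

none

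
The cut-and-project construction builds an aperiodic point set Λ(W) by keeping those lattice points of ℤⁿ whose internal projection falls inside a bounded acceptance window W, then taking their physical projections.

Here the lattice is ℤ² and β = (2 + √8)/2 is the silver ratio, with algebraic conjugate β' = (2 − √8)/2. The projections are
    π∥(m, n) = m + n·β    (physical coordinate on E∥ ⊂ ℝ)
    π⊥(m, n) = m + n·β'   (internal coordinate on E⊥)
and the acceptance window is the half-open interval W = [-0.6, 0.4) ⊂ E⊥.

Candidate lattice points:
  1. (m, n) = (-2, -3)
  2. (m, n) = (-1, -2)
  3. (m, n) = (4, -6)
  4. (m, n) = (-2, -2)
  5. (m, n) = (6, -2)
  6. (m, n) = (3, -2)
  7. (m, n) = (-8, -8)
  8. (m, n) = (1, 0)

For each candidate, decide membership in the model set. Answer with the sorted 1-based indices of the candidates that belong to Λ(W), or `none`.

2

Compute β' = (2−√8)/2 = -0.414214, so π⊥(m,n) = m -0.414214·n.
candidate 1: (m,n)=(-2,-3) → π∥ = -2-3·β ≈ -9.242641, π⊥ = -2-3·β' ≈ -0.757359 ∉ [-0.6, 0.4) ⇒ out
candidate 2: (m,n)=(-1,-2) → π∥ = -1-2·β ≈ -5.828427, π⊥ = -1-2·β' ≈ -0.171573 ∈ [-0.6, 0.4) ⇒ IN Λ
candidate 3: (m,n)=(4,-6) → π∥ = 4-6·β ≈ -10.485281, π⊥ = 4-6·β' ≈ 6.485281 ∉ [-0.6, 0.4) ⇒ out
candidate 4: (m,n)=(-2,-2) → π∥ = -2-2·β ≈ -6.828427, π⊥ = -2-2·β' ≈ -1.171573 ∉ [-0.6, 0.4) ⇒ out
candidate 5: (m,n)=(6,-2) → π∥ = 6-2·β ≈ 1.171573, π⊥ = 6-2·β' ≈ 6.828427 ∉ [-0.6, 0.4) ⇒ out
candidate 6: (m,n)=(3,-2) → π∥ = 3-2·β ≈ -1.828427, π⊥ = 3-2·β' ≈ 3.828427 ∉ [-0.6, 0.4) ⇒ out
candidate 7: (m,n)=(-8,-8) → π∥ = -8-8·β ≈ -27.313708, π⊥ = -8-8·β' ≈ -4.686292 ∉ [-0.6, 0.4) ⇒ out
candidate 8: (m,n)=(1,0) → π∥ = 1+0·β ≈ 1.000000, π⊥ = 1+0·β' ≈ 1.000000 ∉ [-0.6, 0.4) ⇒ out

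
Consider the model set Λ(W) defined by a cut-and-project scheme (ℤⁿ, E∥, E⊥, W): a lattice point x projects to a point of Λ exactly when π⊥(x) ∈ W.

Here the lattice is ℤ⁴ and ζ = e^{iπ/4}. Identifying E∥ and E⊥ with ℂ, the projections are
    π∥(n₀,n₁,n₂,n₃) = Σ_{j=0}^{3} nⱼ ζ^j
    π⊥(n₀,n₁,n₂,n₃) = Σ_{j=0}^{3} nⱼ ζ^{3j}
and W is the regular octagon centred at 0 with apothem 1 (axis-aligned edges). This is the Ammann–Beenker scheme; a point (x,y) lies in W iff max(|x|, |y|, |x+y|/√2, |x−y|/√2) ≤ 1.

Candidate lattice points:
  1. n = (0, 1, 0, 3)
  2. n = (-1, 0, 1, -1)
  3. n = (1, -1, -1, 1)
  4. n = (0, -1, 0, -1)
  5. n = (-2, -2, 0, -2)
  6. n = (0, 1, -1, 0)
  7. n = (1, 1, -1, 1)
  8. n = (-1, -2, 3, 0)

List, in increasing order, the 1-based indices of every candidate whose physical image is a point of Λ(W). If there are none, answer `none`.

none

π⊥(n) = n₀ + n₁ζ³ + n₂ζ⁶ + n₃ζ⁹ where ζ = e^{iπ/4}.
candidate 1: n = (0, 1, 0, 3) → π⊥ ≈ (+1.414214, +2.828427); max(|x|,|y|,|x±y|/√2) = 3.000000 > 1 ⇒ ∉ W
candidate 2: n = (-1, 0, 1, -1) → π⊥ ≈ (-1.707107, -1.707107); max(|x|,|y|,|x±y|/√2) = 2.414214 > 1 ⇒ ∉ W
candidate 3: n = (1, -1, -1, 1) → π⊥ ≈ (+2.414214, +1.000000); max(|x|,|y|,|x±y|/√2) = 2.414214 > 1 ⇒ ∉ W
candidate 4: n = (0, -1, 0, -1) → π⊥ ≈ (+0.000000, -1.414214); max(|x|,|y|,|x±y|/√2) = 1.414214 > 1 ⇒ ∉ W
candidate 5: n = (-2, -2, 0, -2) → π⊥ ≈ (-2.000000, -2.828427); max(|x|,|y|,|x±y|/√2) = 3.414214 > 1 ⇒ ∉ W
candidate 6: n = (0, 1, -1, 0) → π⊥ ≈ (-0.707107, +1.707107); max(|x|,|y|,|x±y|/√2) = 1.707107 > 1 ⇒ ∉ W
candidate 7: n = (1, 1, -1, 1) → π⊥ ≈ (+1.000000, +2.414214); max(|x|,|y|,|x±y|/√2) = 2.414214 > 1 ⇒ ∉ W
candidate 8: n = (-1, -2, 3, 0) → π⊥ ≈ (+0.414214, -4.414214); max(|x|,|y|,|x±y|/√2) = 4.414214 > 1 ⇒ ∉ W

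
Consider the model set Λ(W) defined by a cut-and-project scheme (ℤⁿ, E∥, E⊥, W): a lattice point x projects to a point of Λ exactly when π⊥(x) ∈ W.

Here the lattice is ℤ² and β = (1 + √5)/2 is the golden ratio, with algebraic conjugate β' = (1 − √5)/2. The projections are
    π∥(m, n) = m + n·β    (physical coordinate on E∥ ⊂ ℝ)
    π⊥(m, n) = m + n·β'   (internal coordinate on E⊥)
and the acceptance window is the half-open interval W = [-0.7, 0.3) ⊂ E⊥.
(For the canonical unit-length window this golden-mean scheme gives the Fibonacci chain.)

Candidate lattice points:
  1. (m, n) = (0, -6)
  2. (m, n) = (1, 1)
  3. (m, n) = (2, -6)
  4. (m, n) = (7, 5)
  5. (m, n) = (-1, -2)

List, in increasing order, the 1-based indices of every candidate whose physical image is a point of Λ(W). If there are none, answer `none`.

5

Numerically β ≈ 1.6180 and β' = −1/β ≈ -0.6180.
#1 (0,-6): internal coord 0 + (-6)·β' = +3.7082; +3.7082 ∉ [-0.7, 0.3) → out
#2 (1,1): internal coord 1 + (1)·β' = +0.3820; +0.3820 ∉ [-0.7, 0.3) → out
#3 (2,-6): internal coord 2 + (-6)·β' = +5.7082; +5.7082 ∉ [-0.7, 0.3) → out
#4 (7,5): internal coord 7 + (5)·β' = +3.9098; +3.9098 ∉ [-0.7, 0.3) → out
#5 (-1,-2): internal coord -1 + (-2)·β' = +0.2361; +0.2361 ∈ [-0.7, 0.3) → IN Λ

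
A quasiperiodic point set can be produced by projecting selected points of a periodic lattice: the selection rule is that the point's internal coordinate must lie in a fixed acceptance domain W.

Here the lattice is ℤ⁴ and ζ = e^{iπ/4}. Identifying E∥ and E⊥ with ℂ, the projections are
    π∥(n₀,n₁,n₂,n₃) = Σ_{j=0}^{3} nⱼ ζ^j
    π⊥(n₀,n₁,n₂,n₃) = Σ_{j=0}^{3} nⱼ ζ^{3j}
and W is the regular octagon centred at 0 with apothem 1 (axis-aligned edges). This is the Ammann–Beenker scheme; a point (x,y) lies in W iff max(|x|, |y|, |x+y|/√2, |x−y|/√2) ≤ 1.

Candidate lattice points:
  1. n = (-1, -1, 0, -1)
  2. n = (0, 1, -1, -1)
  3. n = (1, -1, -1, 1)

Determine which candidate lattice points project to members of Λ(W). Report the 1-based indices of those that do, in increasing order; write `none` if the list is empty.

none

With ζ = e^{iπ/4} the internal vectors are ζ^0,ζ^3,ζ^6,ζ^9.
#1 (-1, -1, 0, -1): internal (-1.0000, -1.4142); octagon support 1.7071 vs apothem 1 → ∉ W
#2 (0, 1, -1, -1): internal (-1.4142, 1.0000); octagon support 1.7071 vs apothem 1 → ∉ W
#3 (1, -1, -1, 1): internal (2.4142, 1.0000); octagon support 2.4142 vs apothem 1 → ∉ W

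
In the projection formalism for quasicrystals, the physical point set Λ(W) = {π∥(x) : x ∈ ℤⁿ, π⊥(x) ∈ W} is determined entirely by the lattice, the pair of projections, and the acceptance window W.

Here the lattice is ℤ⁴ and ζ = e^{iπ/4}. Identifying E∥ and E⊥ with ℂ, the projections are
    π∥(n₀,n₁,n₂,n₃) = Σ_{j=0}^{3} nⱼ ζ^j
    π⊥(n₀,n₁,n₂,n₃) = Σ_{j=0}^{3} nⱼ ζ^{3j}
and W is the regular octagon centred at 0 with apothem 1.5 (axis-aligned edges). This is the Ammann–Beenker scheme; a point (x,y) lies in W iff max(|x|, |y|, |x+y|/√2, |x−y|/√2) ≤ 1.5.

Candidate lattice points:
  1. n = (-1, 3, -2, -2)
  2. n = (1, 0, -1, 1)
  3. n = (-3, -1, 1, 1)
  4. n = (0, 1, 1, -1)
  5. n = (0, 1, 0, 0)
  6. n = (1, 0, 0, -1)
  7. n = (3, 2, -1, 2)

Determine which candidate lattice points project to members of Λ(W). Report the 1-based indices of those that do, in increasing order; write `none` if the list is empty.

π⊥(n) = n₀ + n₁ζ³ + n₂ζ⁶ + n₃ζ⁹ where ζ = e^{iπ/4}.
#1 (-1, 3, -2, -2): internal (-4.53553, 2.70711); octagon support 5.12132 vs apothem 1.5 → ∉ W
#2 (1, 0, -1, 1): internal (1.70711, 1.70711); octagon support 2.41421 vs apothem 1.5 → ∉ W
#3 (-3, -1, 1, 1): internal (-1.58579, -1.00000); octagon support 1.82843 vs apothem 1.5 → ∉ W
#4 (0, 1, 1, -1): internal (-1.41421, -1.00000); octagon support 1.70711 vs apothem 1.5 → ∉ W
#5 (0, 1, 0, 0): internal (-0.70711, 0.70711); octagon support 1.00000 vs apothem 1.5 → ∈ W
#6 (1, 0, 0, -1): internal (0.29289, -0.70711); octagon support 0.70711 vs apothem 1.5 → ∈ W
#7 (3, 2, -1, 2): internal (3.00000, 3.82843); octagon support 4.82843 vs apothem 1.5 → ∉ W

5, 6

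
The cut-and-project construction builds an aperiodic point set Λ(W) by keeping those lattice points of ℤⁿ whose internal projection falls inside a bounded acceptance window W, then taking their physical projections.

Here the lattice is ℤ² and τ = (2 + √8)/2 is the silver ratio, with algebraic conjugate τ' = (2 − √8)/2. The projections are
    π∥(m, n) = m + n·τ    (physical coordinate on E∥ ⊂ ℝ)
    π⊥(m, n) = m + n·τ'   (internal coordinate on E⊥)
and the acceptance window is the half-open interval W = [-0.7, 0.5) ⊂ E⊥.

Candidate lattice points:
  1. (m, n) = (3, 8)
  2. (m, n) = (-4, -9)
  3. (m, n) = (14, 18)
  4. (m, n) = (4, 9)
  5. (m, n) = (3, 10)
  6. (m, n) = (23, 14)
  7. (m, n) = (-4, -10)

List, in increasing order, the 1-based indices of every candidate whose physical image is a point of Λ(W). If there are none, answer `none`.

1, 2, 4, 7

τ' = (2−√8)/2 ≈ -0.4142.
[1] lift (3,8): star map gives -0.3137; window check -0.7 ≤ -0.3137 < 0.5 is true → IN Λ
[2] lift (-4,-9): star map gives -0.2721; window check -0.7 ≤ -0.2721 < 0.5 is true → IN Λ
[3] lift (14,18): star map gives 6.5442; window check -0.7 ≤ 6.5442 < 0.5 is false → out
[4] lift (4,9): star map gives 0.2721; window check -0.7 ≤ 0.2721 < 0.5 is true → IN Λ
[5] lift (3,10): star map gives -1.1421; window check -0.7 ≤ -1.1421 < 0.5 is false → out
[6] lift (23,14): star map gives 17.2010; window check -0.7 ≤ 17.2010 < 0.5 is false → out
[7] lift (-4,-10): star map gives 0.1421; window check -0.7 ≤ 0.1421 < 0.5 is true → IN Λ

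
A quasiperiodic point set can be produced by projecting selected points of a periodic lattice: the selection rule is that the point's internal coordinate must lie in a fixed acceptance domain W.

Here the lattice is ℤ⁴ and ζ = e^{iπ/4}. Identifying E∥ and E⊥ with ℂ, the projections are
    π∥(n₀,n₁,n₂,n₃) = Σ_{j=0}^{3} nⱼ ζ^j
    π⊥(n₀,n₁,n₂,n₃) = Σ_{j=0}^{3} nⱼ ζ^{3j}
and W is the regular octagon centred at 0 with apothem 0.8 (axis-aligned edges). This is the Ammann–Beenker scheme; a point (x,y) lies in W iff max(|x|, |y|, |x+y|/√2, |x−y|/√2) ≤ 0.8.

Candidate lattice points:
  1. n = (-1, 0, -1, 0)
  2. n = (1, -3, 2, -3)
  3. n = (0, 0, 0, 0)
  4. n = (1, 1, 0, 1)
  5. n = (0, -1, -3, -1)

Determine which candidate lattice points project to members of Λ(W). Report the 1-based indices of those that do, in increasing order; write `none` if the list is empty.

3

With ζ = e^{iπ/4} the internal vectors are ζ^0,ζ^3,ζ^6,ζ^9.
candidate 1: n = (-1, 0, -1, 0) → π⊥ ≈ (-1.000000, +1.000000); max(|x|,|y|,|x±y|/√2) = 1.414214 > 0.8 ⇒ ∉ W
candidate 2: n = (1, -3, 2, -3) → π⊥ ≈ (+1.000000, -6.242641); max(|x|,|y|,|x±y|/√2) = 6.242641 > 0.8 ⇒ ∉ W
candidate 3: n = (0, 0, 0, 0) → π⊥ ≈ (+0.000000, +0.000000); max(|x|,|y|,|x±y|/√2) = 0.000000 ≤ 0.8 ⇒ ∈ W
candidate 4: n = (1, 1, 0, 1) → π⊥ ≈ (+1.000000, +1.414214); max(|x|,|y|,|x±y|/√2) = 1.707107 > 0.8 ⇒ ∉ W
candidate 5: n = (0, -1, -3, -1) → π⊥ ≈ (+0.000000, +1.585786); max(|x|,|y|,|x±y|/√2) = 1.585786 > 0.8 ⇒ ∉ W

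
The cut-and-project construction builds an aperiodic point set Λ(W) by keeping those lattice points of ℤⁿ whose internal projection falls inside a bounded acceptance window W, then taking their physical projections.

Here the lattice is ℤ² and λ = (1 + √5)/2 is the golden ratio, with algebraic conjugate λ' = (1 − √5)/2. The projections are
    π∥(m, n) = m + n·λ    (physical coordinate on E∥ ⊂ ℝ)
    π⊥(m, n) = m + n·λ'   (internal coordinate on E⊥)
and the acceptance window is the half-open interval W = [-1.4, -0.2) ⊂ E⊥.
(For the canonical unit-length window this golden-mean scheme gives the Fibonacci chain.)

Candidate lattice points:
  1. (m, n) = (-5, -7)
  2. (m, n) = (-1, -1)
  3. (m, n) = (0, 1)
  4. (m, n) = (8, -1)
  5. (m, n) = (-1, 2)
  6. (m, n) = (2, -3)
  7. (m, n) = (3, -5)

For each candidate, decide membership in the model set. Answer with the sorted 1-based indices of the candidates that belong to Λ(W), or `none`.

1, 2, 3

λ' = (1−√5)/2 ≈ -0.6180.
candidate 1: (m,n)=(-5,-7) → π∥ = -5-7·λ ≈ -16.3262, π⊥ = -5-7·λ' ≈ -0.6738 ∈ [-1.4, -0.2) ⇒ IN Λ
candidate 2: (m,n)=(-1,-1) → π∥ = -1-1·λ ≈ -2.6180, π⊥ = -1-1·λ' ≈ -0.3820 ∈ [-1.4, -0.2) ⇒ IN Λ
candidate 3: (m,n)=(0,1) → π∥ = 0+1·λ ≈ 1.6180, π⊥ = 0+1·λ' ≈ -0.6180 ∈ [-1.4, -0.2) ⇒ IN Λ
candidate 4: (m,n)=(8,-1) → π∥ = 8-1·λ ≈ 6.3820, π⊥ = 8-1·λ' ≈ 8.6180 ∉ [-1.4, -0.2) ⇒ out
candidate 5: (m,n)=(-1,2) → π∥ = -1+2·λ ≈ 2.2361, π⊥ = -1+2·λ' ≈ -2.2361 ∉ [-1.4, -0.2) ⇒ out
candidate 6: (m,n)=(2,-3) → π∥ = 2-3·λ ≈ -2.8541, π⊥ = 2-3·λ' ≈ 3.8541 ∉ [-1.4, -0.2) ⇒ out
candidate 7: (m,n)=(3,-5) → π∥ = 3-5·λ ≈ -5.0902, π⊥ = 3-5·λ' ≈ 6.0902 ∉ [-1.4, -0.2) ⇒ out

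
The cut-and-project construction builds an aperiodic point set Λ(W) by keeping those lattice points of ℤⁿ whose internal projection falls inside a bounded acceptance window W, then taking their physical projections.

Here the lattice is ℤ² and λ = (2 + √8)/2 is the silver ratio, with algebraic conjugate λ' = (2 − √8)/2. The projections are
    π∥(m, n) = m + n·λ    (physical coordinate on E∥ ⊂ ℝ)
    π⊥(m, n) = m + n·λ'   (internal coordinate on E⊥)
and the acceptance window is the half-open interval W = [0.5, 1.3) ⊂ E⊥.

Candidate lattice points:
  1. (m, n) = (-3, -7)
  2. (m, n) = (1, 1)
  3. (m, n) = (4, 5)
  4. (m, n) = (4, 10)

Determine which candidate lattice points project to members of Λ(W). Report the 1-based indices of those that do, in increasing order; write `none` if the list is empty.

Numerically λ ≈ 2.41421 and λ' = −1/λ ≈ -0.41421.
#1 (-3,-7): internal coord -3 + (-7)·λ' = -0.10051; -0.10051 ∉ [0.5, 1.3) → out
#2 (1,1): internal coord 1 + (1)·λ' = +0.58579; +0.58579 ∈ [0.5, 1.3) → IN Λ
#3 (4,5): internal coord 4 + (5)·λ' = +1.92893; +1.92893 ∉ [0.5, 1.3) → out
#4 (4,10): internal coord 4 + (10)·λ' = -0.14214; -0.14214 ∉ [0.5, 1.3) → out

2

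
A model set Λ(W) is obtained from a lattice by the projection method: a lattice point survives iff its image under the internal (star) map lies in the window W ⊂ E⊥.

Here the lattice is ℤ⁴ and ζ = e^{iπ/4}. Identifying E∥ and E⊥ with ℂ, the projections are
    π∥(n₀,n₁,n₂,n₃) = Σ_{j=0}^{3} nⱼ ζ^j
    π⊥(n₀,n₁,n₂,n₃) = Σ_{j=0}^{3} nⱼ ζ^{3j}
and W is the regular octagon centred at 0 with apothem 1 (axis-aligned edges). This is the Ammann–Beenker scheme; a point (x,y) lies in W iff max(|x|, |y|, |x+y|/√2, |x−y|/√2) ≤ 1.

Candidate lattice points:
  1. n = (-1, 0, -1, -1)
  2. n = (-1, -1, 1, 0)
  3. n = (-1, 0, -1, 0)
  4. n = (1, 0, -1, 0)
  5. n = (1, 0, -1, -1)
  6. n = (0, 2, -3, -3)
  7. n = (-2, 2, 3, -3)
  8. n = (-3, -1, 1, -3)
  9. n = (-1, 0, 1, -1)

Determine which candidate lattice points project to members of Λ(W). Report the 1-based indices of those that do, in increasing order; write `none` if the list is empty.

5

Internal map: ζ^{3j} for j=0..3 gives (1,0), (−√2/2,√2/2), (0,−1), (√2/2,√2/2).
#1 (-1, 0, -1, -1): internal (-1.7071, 0.2929); octagon support 1.7071 vs apothem 1 → ∉ W
#2 (-1, -1, 1, 0): internal (-0.2929, -1.7071); octagon support 1.7071 vs apothem 1 → ∉ W
#3 (-1, 0, -1, 0): internal (-1.0000, 1.0000); octagon support 1.4142 vs apothem 1 → ∉ W
#4 (1, 0, -1, 0): internal (1.0000, 1.0000); octagon support 1.4142 vs apothem 1 → ∉ W
#5 (1, 0, -1, -1): internal (0.2929, 0.2929); octagon support 0.4142 vs apothem 1 → ∈ W
#6 (0, 2, -3, -3): internal (-3.5355, 2.2929); octagon support 4.1213 vs apothem 1 → ∉ W
#7 (-2, 2, 3, -3): internal (-5.5355, -3.7071); octagon support 6.5355 vs apothem 1 → ∉ W
#8 (-3, -1, 1, -3): internal (-4.4142, -3.8284); octagon support 5.8284 vs apothem 1 → ∉ W
#9 (-1, 0, 1, -1): internal (-1.7071, -1.7071); octagon support 2.4142 vs apothem 1 → ∉ W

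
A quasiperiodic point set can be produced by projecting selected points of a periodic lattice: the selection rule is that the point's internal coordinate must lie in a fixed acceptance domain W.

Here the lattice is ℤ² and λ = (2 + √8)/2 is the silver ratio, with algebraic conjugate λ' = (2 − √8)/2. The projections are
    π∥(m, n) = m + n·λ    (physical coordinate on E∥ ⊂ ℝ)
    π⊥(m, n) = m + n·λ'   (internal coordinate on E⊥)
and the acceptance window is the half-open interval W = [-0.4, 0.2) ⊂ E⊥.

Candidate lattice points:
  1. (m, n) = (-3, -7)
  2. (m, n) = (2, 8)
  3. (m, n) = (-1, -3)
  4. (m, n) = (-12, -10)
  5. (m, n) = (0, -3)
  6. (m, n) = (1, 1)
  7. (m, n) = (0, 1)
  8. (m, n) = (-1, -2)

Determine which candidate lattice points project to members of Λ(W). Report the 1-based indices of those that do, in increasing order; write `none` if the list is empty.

Numerically λ ≈ 2.414214 and λ' = −1/λ ≈ -0.414214.
#1 (-3,-7): internal coord -3 + (-7)·λ' = -0.100505; -0.100505 ∈ [-0.4, 0.2) → IN Λ
#2 (2,8): internal coord 2 + (8)·λ' = -1.313708; -1.313708 ∉ [-0.4, 0.2) → out
#3 (-1,-3): internal coord -1 + (-3)·λ' = +0.242641; +0.242641 ∉ [-0.4, 0.2) → out
#4 (-12,-10): internal coord -12 + (-10)·λ' = -7.857864; -7.857864 ∉ [-0.4, 0.2) → out
#5 (0,-3): internal coord 0 + (-3)·λ' = +1.242641; +1.242641 ∉ [-0.4, 0.2) → out
#6 (1,1): internal coord 1 + (1)·λ' = +0.585786; +0.585786 ∉ [-0.4, 0.2) → out
#7 (0,1): internal coord 0 + (1)·λ' = -0.414214; -0.414214 ∉ [-0.4, 0.2) → out
#8 (-1,-2): internal coord -1 + (-2)·λ' = -0.171573; -0.171573 ∈ [-0.4, 0.2) → IN Λ

1, 8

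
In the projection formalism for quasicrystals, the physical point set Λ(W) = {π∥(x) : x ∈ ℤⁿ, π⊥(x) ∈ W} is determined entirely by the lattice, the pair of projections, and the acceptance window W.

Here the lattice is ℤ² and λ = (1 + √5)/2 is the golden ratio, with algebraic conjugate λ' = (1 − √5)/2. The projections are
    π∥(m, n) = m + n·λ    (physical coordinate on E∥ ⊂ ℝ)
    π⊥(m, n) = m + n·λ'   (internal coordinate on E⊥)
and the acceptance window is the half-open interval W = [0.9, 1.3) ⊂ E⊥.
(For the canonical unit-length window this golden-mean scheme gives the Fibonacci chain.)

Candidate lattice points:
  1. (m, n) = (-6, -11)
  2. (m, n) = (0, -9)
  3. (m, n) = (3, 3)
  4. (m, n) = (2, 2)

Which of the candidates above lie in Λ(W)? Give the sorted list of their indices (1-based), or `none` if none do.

3

Numerically λ ≈ 1.61803 and λ' = −1/λ ≈ -0.61803.
candidate 1: (m,n)=(-6,-11) → π∥ = -6-11·λ ≈ -23.79837, π⊥ = -6-11·λ' ≈ 0.79837 ∉ [0.9, 1.3) ⇒ out
candidate 2: (m,n)=(0,-9) → π∥ = 0-9·λ ≈ -14.56231, π⊥ = 0-9·λ' ≈ 5.56231 ∉ [0.9, 1.3) ⇒ out
candidate 3: (m,n)=(3,3) → π∥ = 3+3·λ ≈ 7.85410, π⊥ = 3+3·λ' ≈ 1.14590 ∈ [0.9, 1.3) ⇒ IN Λ
candidate 4: (m,n)=(2,2) → π∥ = 2+2·λ ≈ 5.23607, π⊥ = 2+2·λ' ≈ 0.76393 ∉ [0.9, 1.3) ⇒ out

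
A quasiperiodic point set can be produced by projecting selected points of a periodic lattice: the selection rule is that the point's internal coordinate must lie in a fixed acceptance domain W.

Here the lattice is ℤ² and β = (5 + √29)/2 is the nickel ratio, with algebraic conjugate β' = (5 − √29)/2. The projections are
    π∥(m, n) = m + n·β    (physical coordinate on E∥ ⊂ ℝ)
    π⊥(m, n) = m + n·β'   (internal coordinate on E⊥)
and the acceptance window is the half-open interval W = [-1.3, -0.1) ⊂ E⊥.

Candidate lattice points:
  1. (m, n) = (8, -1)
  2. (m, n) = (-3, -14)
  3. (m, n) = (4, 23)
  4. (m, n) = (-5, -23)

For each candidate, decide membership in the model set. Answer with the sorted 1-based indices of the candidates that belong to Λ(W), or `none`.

β' = (5−√29)/2 ≈ -0.19258.
#1 (8,-1): internal coord 8 + (-1)·β' = +8.19258; +8.19258 ∉ [-1.3, -0.1) → out
#2 (-3,-14): internal coord -3 + (-14)·β' = -0.30385; -0.30385 ∈ [-1.3, -0.1) → IN Λ
#3 (4,23): internal coord 4 + (23)·β' = -0.42940; -0.42940 ∈ [-1.3, -0.1) → IN Λ
#4 (-5,-23): internal coord -5 + (-23)·β' = -0.57060; -0.57060 ∈ [-1.3, -0.1) → IN Λ

2, 3, 4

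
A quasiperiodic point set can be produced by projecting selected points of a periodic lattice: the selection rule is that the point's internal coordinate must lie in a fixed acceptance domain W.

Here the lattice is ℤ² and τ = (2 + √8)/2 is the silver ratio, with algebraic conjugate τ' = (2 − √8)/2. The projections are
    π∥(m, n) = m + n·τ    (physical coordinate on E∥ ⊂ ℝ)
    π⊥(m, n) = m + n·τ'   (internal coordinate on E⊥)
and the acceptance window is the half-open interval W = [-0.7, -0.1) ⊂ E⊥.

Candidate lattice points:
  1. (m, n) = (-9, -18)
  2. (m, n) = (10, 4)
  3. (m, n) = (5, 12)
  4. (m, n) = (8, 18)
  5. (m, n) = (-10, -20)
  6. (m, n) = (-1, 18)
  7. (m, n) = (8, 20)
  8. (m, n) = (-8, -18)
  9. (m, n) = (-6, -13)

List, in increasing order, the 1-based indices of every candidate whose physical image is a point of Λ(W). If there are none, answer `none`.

7, 8, 9

Compute τ' = (2−√8)/2 = -0.414214, so π⊥(m,n) = m -0.414214·n.
[1] lift (-9,-18): star map gives -1.544156; window check -0.7 ≤ -1.544156 < -0.1 is false → out
[2] lift (10,4): star map gives 8.343146; window check -0.7 ≤ 8.343146 < -0.1 is false → out
[3] lift (5,12): star map gives 0.029437; window check -0.7 ≤ 0.029437 < -0.1 is false → out
[4] lift (8,18): star map gives 0.544156; window check -0.7 ≤ 0.544156 < -0.1 is false → out
[5] lift (-10,-20): star map gives -1.715729; window check -0.7 ≤ -1.715729 < -0.1 is false → out
[6] lift (-1,18): star map gives -8.455844; window check -0.7 ≤ -8.455844 < -0.1 is false → out
[7] lift (8,20): star map gives -0.284271; window check -0.7 ≤ -0.284271 < -0.1 is true → IN Λ
[8] lift (-8,-18): star map gives -0.544156; window check -0.7 ≤ -0.544156 < -0.1 is true → IN Λ
[9] lift (-6,-13): star map gives -0.615224; window check -0.7 ≤ -0.615224 < -0.1 is true → IN Λ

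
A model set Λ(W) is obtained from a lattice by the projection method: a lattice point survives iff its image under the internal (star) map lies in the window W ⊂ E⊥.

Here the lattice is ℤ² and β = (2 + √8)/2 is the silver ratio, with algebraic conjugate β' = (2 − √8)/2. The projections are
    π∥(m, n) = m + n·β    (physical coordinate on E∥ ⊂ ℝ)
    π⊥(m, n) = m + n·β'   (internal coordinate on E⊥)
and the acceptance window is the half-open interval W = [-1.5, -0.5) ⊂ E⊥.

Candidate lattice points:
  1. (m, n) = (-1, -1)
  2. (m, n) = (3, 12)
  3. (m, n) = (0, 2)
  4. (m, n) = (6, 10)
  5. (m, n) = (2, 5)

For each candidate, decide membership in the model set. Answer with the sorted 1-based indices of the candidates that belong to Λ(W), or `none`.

1, 3

Numerically β ≈ 2.4142 and β' = −1/β ≈ -0.4142.
[1] lift (-1,-1): star map gives -0.5858; window check -1.5 ≤ -0.5858 < -0.5 is true → IN Λ
[2] lift (3,12): star map gives -1.9706; window check -1.5 ≤ -1.9706 < -0.5 is false → out
[3] lift (0,2): star map gives -0.8284; window check -1.5 ≤ -0.8284 < -0.5 is true → IN Λ
[4] lift (6,10): star map gives 1.8579; window check -1.5 ≤ 1.8579 < -0.5 is false → out
[5] lift (2,5): star map gives -0.0711; window check -1.5 ≤ -0.0711 < -0.5 is false → out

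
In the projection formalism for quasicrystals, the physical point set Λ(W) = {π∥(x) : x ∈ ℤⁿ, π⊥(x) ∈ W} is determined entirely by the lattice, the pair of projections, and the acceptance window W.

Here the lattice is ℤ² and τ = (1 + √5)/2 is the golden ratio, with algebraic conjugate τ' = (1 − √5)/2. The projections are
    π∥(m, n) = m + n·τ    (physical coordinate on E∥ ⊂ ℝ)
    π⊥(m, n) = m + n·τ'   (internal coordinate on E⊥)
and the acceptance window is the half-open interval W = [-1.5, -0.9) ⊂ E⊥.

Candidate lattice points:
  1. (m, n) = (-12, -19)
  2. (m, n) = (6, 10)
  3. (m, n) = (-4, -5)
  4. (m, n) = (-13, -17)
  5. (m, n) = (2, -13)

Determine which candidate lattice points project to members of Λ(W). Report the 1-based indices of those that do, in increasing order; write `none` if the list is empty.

Numerically τ ≈ 1.6180 and τ' = −1/τ ≈ -0.6180.
candidate 1: (m,n)=(-12,-19) → π∥ = -12-19·τ ≈ -42.7426, π⊥ = -12-19·τ' ≈ -0.2574 ∉ [-1.5, -0.9) ⇒ out
candidate 2: (m,n)=(6,10) → π∥ = 6+10·τ ≈ 22.1803, π⊥ = 6+10·τ' ≈ -0.1803 ∉ [-1.5, -0.9) ⇒ out
candidate 3: (m,n)=(-4,-5) → π∥ = -4-5·τ ≈ -12.0902, π⊥ = -4-5·τ' ≈ -0.9098 ∈ [-1.5, -0.9) ⇒ IN Λ
candidate 4: (m,n)=(-13,-17) → π∥ = -13-17·τ ≈ -40.5066, π⊥ = -13-17·τ' ≈ -2.4934 ∉ [-1.5, -0.9) ⇒ out
candidate 5: (m,n)=(2,-13) → π∥ = 2-13·τ ≈ -19.0344, π⊥ = 2-13·τ' ≈ 10.0344 ∉ [-1.5, -0.9) ⇒ out

3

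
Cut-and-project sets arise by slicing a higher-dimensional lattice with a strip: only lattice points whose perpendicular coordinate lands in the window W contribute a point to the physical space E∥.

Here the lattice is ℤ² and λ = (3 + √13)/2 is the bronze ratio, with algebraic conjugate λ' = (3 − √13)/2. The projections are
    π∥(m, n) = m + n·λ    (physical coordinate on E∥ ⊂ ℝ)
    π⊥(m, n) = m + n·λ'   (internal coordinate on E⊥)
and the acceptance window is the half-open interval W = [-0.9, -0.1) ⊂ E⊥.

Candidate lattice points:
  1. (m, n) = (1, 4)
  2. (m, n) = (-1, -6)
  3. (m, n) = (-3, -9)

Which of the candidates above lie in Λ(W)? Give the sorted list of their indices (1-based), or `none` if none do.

Compute λ' = (3−√13)/2 = -0.30278, so π⊥(m,n) = m -0.30278·n.
#1 (1,4): internal coord 1 + (4)·λ' = -0.21110; -0.21110 ∈ [-0.9, -0.1) → IN Λ
#2 (-1,-6): internal coord -1 + (-6)·λ' = +0.81665; +0.81665 ∉ [-0.9, -0.1) → out
#3 (-3,-9): internal coord -3 + (-9)·λ' = -0.27502; -0.27502 ∈ [-0.9, -0.1) → IN Λ

1, 3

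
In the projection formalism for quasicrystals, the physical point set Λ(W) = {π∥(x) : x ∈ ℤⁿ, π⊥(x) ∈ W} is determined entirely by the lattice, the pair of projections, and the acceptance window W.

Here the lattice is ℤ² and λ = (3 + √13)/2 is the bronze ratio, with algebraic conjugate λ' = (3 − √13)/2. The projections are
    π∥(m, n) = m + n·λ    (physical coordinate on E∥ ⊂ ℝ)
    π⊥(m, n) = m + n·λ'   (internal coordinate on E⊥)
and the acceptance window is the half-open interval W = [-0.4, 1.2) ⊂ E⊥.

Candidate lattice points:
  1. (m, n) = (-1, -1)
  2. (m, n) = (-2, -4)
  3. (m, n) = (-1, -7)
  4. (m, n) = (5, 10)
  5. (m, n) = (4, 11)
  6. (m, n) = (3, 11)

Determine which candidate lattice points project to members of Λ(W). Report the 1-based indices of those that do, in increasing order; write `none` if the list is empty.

3, 5, 6

λ' = (3−√13)/2 ≈ -0.3028.
#1 (-1,-1): internal coord -1 + (-1)·λ' = -0.6972; -0.6972 ∉ [-0.4, 1.2) → out
#2 (-2,-4): internal coord -2 + (-4)·λ' = -0.7889; -0.7889 ∉ [-0.4, 1.2) → out
#3 (-1,-7): internal coord -1 + (-7)·λ' = +1.1194; +1.1194 ∈ [-0.4, 1.2) → IN Λ
#4 (5,10): internal coord 5 + (10)·λ' = +1.9722; +1.9722 ∉ [-0.4, 1.2) → out
#5 (4,11): internal coord 4 + (11)·λ' = +0.6695; +0.6695 ∈ [-0.4, 1.2) → IN Λ
#6 (3,11): internal coord 3 + (11)·λ' = -0.3305; -0.3305 ∈ [-0.4, 1.2) → IN Λ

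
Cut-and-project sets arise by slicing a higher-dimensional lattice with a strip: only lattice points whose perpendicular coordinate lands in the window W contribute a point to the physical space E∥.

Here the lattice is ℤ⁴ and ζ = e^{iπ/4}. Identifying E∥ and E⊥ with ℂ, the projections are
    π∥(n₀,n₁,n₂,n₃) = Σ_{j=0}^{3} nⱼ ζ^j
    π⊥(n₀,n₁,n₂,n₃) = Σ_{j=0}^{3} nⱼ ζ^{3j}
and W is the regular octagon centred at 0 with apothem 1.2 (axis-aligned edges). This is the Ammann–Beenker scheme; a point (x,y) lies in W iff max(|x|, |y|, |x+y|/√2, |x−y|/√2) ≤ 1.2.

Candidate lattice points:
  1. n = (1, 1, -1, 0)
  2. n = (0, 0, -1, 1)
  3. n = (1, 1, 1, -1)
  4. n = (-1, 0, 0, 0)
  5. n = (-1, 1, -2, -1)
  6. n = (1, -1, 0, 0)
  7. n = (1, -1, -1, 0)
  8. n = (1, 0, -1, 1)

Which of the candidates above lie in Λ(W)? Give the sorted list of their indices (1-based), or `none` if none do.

3, 4

With ζ = e^{iπ/4} the internal vectors are ζ^0,ζ^3,ζ^6,ζ^9.
candidate 1: n = (1, 1, -1, 0) → π⊥ ≈ (+0.292893, +1.707107); max(|x|,|y|,|x±y|/√2) = 1.707107 > 1.2 ⇒ ∉ W
candidate 2: n = (0, 0, -1, 1) → π⊥ ≈ (+0.707107, +1.707107); max(|x|,|y|,|x±y|/√2) = 1.707107 > 1.2 ⇒ ∉ W
candidate 3: n = (1, 1, 1, -1) → π⊥ ≈ (-0.414214, -1.000000); max(|x|,|y|,|x±y|/√2) = 1.000000 ≤ 1.2 ⇒ ∈ W
candidate 4: n = (-1, 0, 0, 0) → π⊥ ≈ (-1.000000, +0.000000); max(|x|,|y|,|x±y|/√2) = 1.000000 ≤ 1.2 ⇒ ∈ W
candidate 5: n = (-1, 1, -2, -1) → π⊥ ≈ (-2.414214, +2.000000); max(|x|,|y|,|x±y|/√2) = 3.121320 > 1.2 ⇒ ∉ W
candidate 6: n = (1, -1, 0, 0) → π⊥ ≈ (+1.707107, -0.707107); max(|x|,|y|,|x±y|/√2) = 1.707107 > 1.2 ⇒ ∉ W
candidate 7: n = (1, -1, -1, 0) → π⊥ ≈ (+1.707107, +0.292893); max(|x|,|y|,|x±y|/√2) = 1.707107 > 1.2 ⇒ ∉ W
candidate 8: n = (1, 0, -1, 1) → π⊥ ≈ (+1.707107, +1.707107); max(|x|,|y|,|x±y|/√2) = 2.414214 > 1.2 ⇒ ∉ W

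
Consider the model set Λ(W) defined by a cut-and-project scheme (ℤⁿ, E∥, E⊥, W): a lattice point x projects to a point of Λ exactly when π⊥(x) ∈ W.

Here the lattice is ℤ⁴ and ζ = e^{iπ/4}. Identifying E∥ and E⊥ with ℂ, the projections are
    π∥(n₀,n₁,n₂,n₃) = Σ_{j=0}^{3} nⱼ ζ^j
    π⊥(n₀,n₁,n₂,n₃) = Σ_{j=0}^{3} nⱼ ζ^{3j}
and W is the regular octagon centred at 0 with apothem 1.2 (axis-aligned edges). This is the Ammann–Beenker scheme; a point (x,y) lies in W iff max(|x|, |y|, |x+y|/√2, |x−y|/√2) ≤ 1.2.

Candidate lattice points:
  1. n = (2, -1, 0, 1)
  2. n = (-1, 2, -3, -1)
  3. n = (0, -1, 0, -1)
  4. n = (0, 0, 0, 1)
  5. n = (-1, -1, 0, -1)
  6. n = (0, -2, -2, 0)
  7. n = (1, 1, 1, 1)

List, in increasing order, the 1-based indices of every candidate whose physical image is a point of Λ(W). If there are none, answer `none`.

Internal map: ζ^{3j} for j=0..3 gives (1,0), (−√2/2,√2/2), (0,−1), (√2/2,√2/2).
#1 (2, -1, 0, 1): internal (3.4142, 0.0000); octagon support 3.4142 vs apothem 1.2 → ∉ W
#2 (-1, 2, -3, -1): internal (-3.1213, 3.7071); octagon support 4.8284 vs apothem 1.2 → ∉ W
#3 (0, -1, 0, -1): internal (0.0000, -1.4142); octagon support 1.4142 vs apothem 1.2 → ∉ W
#4 (0, 0, 0, 1): internal (0.7071, 0.7071); octagon support 1.0000 vs apothem 1.2 → ∈ W
#5 (-1, -1, 0, -1): internal (-1.0000, -1.4142); octagon support 1.7071 vs apothem 1.2 → ∉ W
#6 (0, -2, -2, 0): internal (1.4142, 0.5858); octagon support 1.4142 vs apothem 1.2 → ∉ W
#7 (1, 1, 1, 1): internal (1.0000, 0.4142); octagon support 1.0000 vs apothem 1.2 → ∈ W

4, 7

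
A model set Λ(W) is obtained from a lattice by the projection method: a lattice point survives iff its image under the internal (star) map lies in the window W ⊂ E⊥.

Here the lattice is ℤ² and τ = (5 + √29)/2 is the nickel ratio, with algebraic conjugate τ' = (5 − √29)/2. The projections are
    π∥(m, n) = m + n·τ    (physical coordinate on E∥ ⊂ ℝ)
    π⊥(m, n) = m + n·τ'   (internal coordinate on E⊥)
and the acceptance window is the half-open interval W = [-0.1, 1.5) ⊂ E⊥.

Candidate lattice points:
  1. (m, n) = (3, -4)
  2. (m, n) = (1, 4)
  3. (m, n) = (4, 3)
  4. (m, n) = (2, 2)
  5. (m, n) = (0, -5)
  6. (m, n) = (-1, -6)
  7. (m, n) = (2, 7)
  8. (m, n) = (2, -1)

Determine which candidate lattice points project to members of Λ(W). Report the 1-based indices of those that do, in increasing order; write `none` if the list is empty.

Numerically τ ≈ 5.192582 and τ' = −1/τ ≈ -0.192582.
candidate 1: (m,n)=(3,-4) → π∥ = 3-4·τ ≈ -17.770330, π⊥ = 3-4·τ' ≈ 3.770330 ∉ [-0.1, 1.5) ⇒ out
candidate 2: (m,n)=(1,4) → π∥ = 1+4·τ ≈ 21.770330, π⊥ = 1+4·τ' ≈ 0.229670 ∈ [-0.1, 1.5) ⇒ IN Λ
candidate 3: (m,n)=(4,3) → π∥ = 4+3·τ ≈ 19.577747, π⊥ = 4+3·τ' ≈ 3.422253 ∉ [-0.1, 1.5) ⇒ out
candidate 4: (m,n)=(2,2) → π∥ = 2+2·τ ≈ 12.385165, π⊥ = 2+2·τ' ≈ 1.614835 ∉ [-0.1, 1.5) ⇒ out
candidate 5: (m,n)=(0,-5) → π∥ = 0-5·τ ≈ -25.962912, π⊥ = 0-5·τ' ≈ 0.962912 ∈ [-0.1, 1.5) ⇒ IN Λ
candidate 6: (m,n)=(-1,-6) → π∥ = -1-6·τ ≈ -32.155494, π⊥ = -1-6·τ' ≈ 0.155494 ∈ [-0.1, 1.5) ⇒ IN Λ
candidate 7: (m,n)=(2,7) → π∥ = 2+7·τ ≈ 38.348077, π⊥ = 2+7·τ' ≈ 0.651923 ∈ [-0.1, 1.5) ⇒ IN Λ
candidate 8: (m,n)=(2,-1) → π∥ = 2-1·τ ≈ -3.192582, π⊥ = 2-1·τ' ≈ 2.192582 ∉ [-0.1, 1.5) ⇒ out

2, 5, 6, 7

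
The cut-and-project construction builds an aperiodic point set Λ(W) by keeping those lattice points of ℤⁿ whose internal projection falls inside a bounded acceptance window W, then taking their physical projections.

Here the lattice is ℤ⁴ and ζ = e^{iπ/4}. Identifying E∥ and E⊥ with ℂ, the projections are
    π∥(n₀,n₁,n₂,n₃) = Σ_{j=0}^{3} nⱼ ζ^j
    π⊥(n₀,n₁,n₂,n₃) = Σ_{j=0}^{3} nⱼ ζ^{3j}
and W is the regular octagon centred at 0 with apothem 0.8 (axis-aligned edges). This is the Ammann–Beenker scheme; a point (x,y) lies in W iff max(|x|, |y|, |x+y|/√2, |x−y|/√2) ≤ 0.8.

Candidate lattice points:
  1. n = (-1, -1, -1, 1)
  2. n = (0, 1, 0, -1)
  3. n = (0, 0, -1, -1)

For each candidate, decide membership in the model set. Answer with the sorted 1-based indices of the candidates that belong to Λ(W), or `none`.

3

Internal map: ζ^{3j} for j=0..3 gives (1,0), (−√2/2,√2/2), (0,−1), (√2/2,√2/2).
candidate 1: n = (-1, -1, -1, 1) → π⊥ ≈ (+0.4142, +1.0000); max(|x|,|y|,|x±y|/√2) = 1.0000 > 0.8 ⇒ ∉ W
candidate 2: n = (0, 1, 0, -1) → π⊥ ≈ (-1.4142, +0.0000); max(|x|,|y|,|x±y|/√2) = 1.4142 > 0.8 ⇒ ∉ W
candidate 3: n = (0, 0, -1, -1) → π⊥ ≈ (-0.7071, +0.2929); max(|x|,|y|,|x±y|/√2) = 0.7071 ≤ 0.8 ⇒ ∈ W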